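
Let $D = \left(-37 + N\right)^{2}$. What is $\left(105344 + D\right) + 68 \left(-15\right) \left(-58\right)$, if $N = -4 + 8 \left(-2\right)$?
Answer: $167753$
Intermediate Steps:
$N = -20$ ($N = -4 - 16 = -20$)
$D = 3249$ ($D = \left(-37 - 20\right)^{2} = \left(-57\right)^{2} = 3249$)
$\left(105344 + D\right) + 68 \left(-15\right) \left(-58\right) = \left(105344 + 3249\right) + 68 \left(-15\right) \left(-58\right) = 108593 - -59160 = 108593 + 59160 = 167753$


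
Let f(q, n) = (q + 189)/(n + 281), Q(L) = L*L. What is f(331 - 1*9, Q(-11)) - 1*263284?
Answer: -105839657/402 ≈ -2.6328e+5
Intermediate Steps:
Q(L) = L²
f(q, n) = (189 + q)/(281 + n)
f(331 - 1*9, Q(-11)) - 1*263284 = (189 + (331 - 1*9))/(281 + (-11)²) - 1*263284 = (189 + (331 - 9))/(281 + 121) - 263284 = (189 + 322)/402 - 263284 = (1/402)*511 - 263284 = 511/402 - 263284 = -105839657/402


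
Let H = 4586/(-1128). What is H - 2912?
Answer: -1644661/564 ≈ -2916.1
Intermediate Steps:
H = -2293/564 (H = 4586*(-1/1128) = -2293/564 ≈ -4.0656)
H - 2912 = -2293/564 - 2912 = -1644661/564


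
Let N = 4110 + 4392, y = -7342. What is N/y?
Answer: -4251/3671 ≈ -1.1580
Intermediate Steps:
N = 8502
N/y = 8502/(-7342) = 8502*(-1/7342) = -4251/3671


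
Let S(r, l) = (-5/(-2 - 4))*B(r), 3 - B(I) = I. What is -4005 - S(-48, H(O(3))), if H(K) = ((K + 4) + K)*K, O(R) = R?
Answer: -8095/2 ≈ -4047.5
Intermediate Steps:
H(K) = K*(4 + 2*K) (H(K) = ((4 + K) + K)*K = (4 + 2*K)*K = K*(4 + 2*K))
B(I) = 3 - I
S(r, l) = 5/2 - 5*r/6 (S(r, l) = (-5/(-2 - 4))*(3 - r) = (-5/(-6))*(3 - r) = (-5*(-⅙))*(3 - r) = 5*(3 - r)/6 = 5/2 - 5*r/6)
-4005 - S(-48, H(O(3))) = -4005 - (5/2 - ⅚*(-48)) = -4005 - (5/2 + 40) = -4005 - 1*85/2 = -4005 - 85/2 = -8095/2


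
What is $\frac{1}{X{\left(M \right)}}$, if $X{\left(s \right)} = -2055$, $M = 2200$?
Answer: $- \frac{1}{2055} \approx -0.00048662$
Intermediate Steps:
$\frac{1}{X{\left(M \right)}} = \frac{1}{-2055} = - \frac{1}{2055}$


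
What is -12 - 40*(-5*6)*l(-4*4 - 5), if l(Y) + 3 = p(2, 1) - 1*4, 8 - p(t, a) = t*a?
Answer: -1212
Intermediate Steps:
p(t, a) = 8 - a*t (p(t, a) = 8 - t*a = 8 - a*t)
l(Y) = -1 (l(Y) = -3 + ((8 - 1*1*2) - 1*4) = -3 + ((8 - 2) - 4) = -3 + (6 - 4) = -3 + 2 = -1)
-12 - 40*(-5*6)*l(-4*4 - 5) = -12 - 40*(-5*6)*(-1) = -12 - (-1200)*(-1) = -12 - 40*30 = -12 - 1200 = -1212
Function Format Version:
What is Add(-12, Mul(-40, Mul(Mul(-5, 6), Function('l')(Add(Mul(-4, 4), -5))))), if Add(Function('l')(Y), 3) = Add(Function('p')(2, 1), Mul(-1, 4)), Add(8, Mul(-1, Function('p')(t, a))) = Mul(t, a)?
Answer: -1212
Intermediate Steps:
Function('p')(t, a) = Add(8, Mul(-1, a, t)) (Function('p')(t, a) = Add(8, Mul(-1, Mul(t, a))) = Add(8, Mul(-1, Mul(a, t))) = Add(8, Mul(-1, a, t)))
Function('l')(Y) = -1 (Function('l')(Y) = Add(-3, Add(Add(8, Mul(-1, 1, 2)), Mul(-1, 4))) = Add(-3, Add(Add(8, -2), -4)) = Add(-3, Add(6, -4)) = Add(-3, 2) = -1)
Add(-12, Mul(-40, Mul(Mul(-5, 6), Function('l')(Add(Mul(-4, 4), -5))))) = Add(-12, Mul(-40, Mul(Mul(-5, 6), -1))) = Add(-12, Mul(-40, Mul(-30, -1))) = Add(-12, Mul(-40, 30)) = Add(-12, -1200) = -1212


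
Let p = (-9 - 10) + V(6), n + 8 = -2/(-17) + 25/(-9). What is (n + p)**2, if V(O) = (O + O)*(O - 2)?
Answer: 7873636/23409 ≈ 336.35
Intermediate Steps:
n = -1631/153 (n = -8 + (-2/(-17) + 25/(-9)) = -8 + (-2*(-1/17) + 25*(-1/9)) = -8 + (2/17 - 25/9) = -8 - 407/153 = -1631/153 ≈ -10.660)
V(O) = 2*O*(-2 + O) (V(O) = (2*O)*(-2 + O) = 2*O*(-2 + O))
p = 29 (p = (-9 - 10) + 2*6*(-2 + 6) = -19 + 2*6*4 = -19 + 48 = 29)
(n + p)**2 = (-1631/153 + 29)**2 = (2806/153)**2 = 7873636/23409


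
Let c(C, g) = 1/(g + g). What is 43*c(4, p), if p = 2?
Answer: 43/4 ≈ 10.750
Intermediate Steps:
c(C, g) = 1/(2*g)
43*c(4, p) = 43*((½)/2) = 43*((½)*(½)) = 43*(¼) = 43/4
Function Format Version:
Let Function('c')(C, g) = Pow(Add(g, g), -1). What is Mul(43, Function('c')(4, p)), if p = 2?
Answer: Rational(43, 4) ≈ 10.750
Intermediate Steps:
Function('c')(C, g) = Mul(Rational(1, 2), Pow(g, -1)) (Function('c')(C, g) = Pow(Mul(2, g), -1) = Mul(Rational(1, 2), Pow(g, -1)))
Mul(43, Function('c')(4, p)) = Mul(43, Mul(Rational(1, 2), Pow(2, -1))) = Mul(43, Mul(Rational(1, 2), Rational(1, 2))) = Mul(43, Rational(1, 4)) = Rational(43, 4)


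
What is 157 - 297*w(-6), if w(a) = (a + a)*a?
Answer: -21227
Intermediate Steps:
w(a) = 2*a**2 (w(a) = (2*a)*a = 2*a**2)
157 - 297*w(-6) = 157 - 594*(-6)**2 = 157 - 594*36 = 157 - 297*72 = 157 - 21384 = -21227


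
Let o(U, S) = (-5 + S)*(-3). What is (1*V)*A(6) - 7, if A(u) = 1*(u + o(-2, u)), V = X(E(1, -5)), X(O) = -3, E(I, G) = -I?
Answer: -16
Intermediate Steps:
V = -3
o(U, S) = 15 - 3*S
A(u) = 15 - 2*u (A(u) = 1*(u + (15 - 3*u)) = 1*(15 - 2*u) = 15 - 2*u)
(1*V)*A(6) - 7 = (1*(-3))*(15 - 2*6) - 7 = -3*(15 - 12) - 7 = -3*3 - 7 = -9 - 7 = -16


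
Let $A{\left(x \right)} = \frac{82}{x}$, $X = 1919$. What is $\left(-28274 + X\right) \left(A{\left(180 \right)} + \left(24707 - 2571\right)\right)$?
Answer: $- \frac{3500437717}{6} \approx -5.8341 \cdot 10^{8}$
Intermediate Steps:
$\left(-28274 + X\right) \left(A{\left(180 \right)} + \left(24707 - 2571\right)\right) = \left(-28274 + 1919\right) \left(\frac{82}{180} + \left(24707 - 2571\right)\right) = - 26355 \left(82 \cdot \frac{1}{180} + \left(24707 - 2571\right)\right) = - 26355 \left(\frac{41}{90} + 22136\right) = \left(-26355\right) \frac{1992281}{90} = - \frac{3500437717}{6}$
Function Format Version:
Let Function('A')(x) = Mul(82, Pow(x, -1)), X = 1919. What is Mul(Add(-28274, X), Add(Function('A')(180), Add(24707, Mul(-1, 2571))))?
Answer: Rational(-3500437717, 6) ≈ -5.8341e+8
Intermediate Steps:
Mul(Add(-28274, X), Add(Function('A')(180), Add(24707, Mul(-1, 2571)))) = Mul(Add(-28274, 1919), Add(Mul(82, Pow(180, -1)), Add(24707, Mul(-1, 2571)))) = Mul(-26355, Add(Mul(82, Rational(1, 180)), Add(24707, -2571))) = Mul(-26355, Add(Rational(41, 90), 22136)) = Mul(-26355, Rational(1992281, 90)) = Rational(-3500437717, 6)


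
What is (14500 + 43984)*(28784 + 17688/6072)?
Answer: 38722197916/23 ≈ 1.6836e+9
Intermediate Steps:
(14500 + 43984)*(28784 + 17688/6072) = 58484*(28784 + 17688*(1/6072)) = 58484*(28784 + 67/23) = 58484*(662099/23) = 38722197916/23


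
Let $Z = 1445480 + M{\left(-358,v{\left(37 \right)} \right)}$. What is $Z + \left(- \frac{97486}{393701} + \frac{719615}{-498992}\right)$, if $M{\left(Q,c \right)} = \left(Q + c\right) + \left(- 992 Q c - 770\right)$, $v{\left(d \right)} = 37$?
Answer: $\frac{220397107520110985}{15111819184} \approx 1.4584 \cdot 10^{7}$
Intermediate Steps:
$M{\left(Q,c \right)} = -770 + Q + c - 992 Q c$ ($M{\left(Q,c \right)} = \left(Q + c\right) - \left(770 + 992 Q c\right) = -770 + Q + c - 992 Q c$)
$Z = 14584421$ ($Z = 1445480 - \left(1091 - 13140032\right) = 1445480 + \left(-770 - 358 + 37 + 13140032\right) = 1445480 + 13138941 = 14584421$)
$Z + \left(- \frac{97486}{393701} + \frac{719615}{-498992}\right) = 14584421 + \left(- \frac{97486}{393701} + \frac{719615}{-498992}\right) = 14584421 + \left(\left(-97486\right) \frac{1}{393701} + 719615 \left(- \frac{1}{498992}\right)\right) = 14584421 - \frac{25535221479}{15111819184} = \frac{220397107520110985}{15111819184}$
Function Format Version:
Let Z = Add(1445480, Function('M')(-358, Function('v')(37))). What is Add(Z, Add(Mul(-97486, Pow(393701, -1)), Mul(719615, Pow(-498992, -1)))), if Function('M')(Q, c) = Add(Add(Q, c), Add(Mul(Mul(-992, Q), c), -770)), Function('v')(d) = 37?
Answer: Rational(220397107520110985, 15111819184) ≈ 1.4584e+7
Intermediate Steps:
Function('M')(Q, c) = Add(-770, Q, c, Mul(-992, Q, c)) (Function('M')(Q, c) = Add(Add(Q, c), Add(Mul(-992, Q, c), -770)) = Add(Add(Q, c), Add(-770, Mul(-992, Q, c))) = Add(-770, Q, c, Mul(-992, Q, c)))
Z = 14584421 (Z = Add(1445480, Add(-770, -358, 37, Mul(-992, -358, 37))) = Add(1445480, Add(-770, -358, 37, 13140032)) = Add(1445480, 13138941) = 14584421)
Add(Z, Add(Mul(-97486, Pow(393701, -1)), Mul(719615, Pow(-498992, -1)))) = Add(14584421, Add(Mul(-97486, Pow(393701, -1)), Mul(719615, Pow(-498992, -1)))) = Add(14584421, Add(Mul(-97486, Rational(1, 393701)), Mul(719615, Rational(-1, 498992)))) = Add(14584421, Add(Rational(-97486, 393701), Rational(-55355, 38384))) = Add(14584421, Rational(-25535221479, 15111819184)) = Rational(220397107520110985, 15111819184)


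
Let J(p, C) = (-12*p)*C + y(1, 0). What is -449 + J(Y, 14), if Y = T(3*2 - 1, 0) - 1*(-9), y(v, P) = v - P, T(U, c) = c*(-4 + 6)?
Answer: -1960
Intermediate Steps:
T(U, c) = 2*c (T(U, c) = c*2 = 2*c)
Y = 9 (Y = 2*0 - 1*(-9) = 0 + 9 = 9)
J(p, C) = 1 - 12*C*p (J(p, C) = (-12*p)*C + (1 - 1*0) = -12*C*p + (1 + 0) = -12*C*p + 1 = 1 - 12*C*p)
-449 + J(Y, 14) = -449 + (1 - 12*14*9) = -449 + (1 - 1512) = -449 - 1511 = -1960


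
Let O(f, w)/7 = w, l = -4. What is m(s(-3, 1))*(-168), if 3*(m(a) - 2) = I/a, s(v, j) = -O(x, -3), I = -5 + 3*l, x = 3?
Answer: -872/3 ≈ -290.67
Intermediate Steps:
O(f, w) = 7*w
I = -17 (I = -5 + 3*(-4) = -5 - 12 = -17)
s(v, j) = 21 (s(v, j) = -7*(-3) = -1*(-21) = 21)
m(a) = 2 - 17/(3*a) (m(a) = 2 + (-17/a)/3 = 2 - 17/(3*a))
m(s(-3, 1))*(-168) = (2 - 17/3/21)*(-168) = (2 - 17/3*1/21)*(-168) = (2 - 17/63)*(-168) = (109/63)*(-168) = -872/3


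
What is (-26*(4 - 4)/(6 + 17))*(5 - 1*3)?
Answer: 0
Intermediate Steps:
(-26*(4 - 4)/(6 + 17))*(5 - 1*3) = (-0/23)*(5 - 3) = -0/23*2 = -26*0*2 = 0*2 = 0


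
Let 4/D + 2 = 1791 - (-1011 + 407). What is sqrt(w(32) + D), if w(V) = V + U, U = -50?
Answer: I*sqrt(103066510)/2393 ≈ 4.2424*I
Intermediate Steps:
w(V) = -50 + V (w(V) = V - 50 = -50 + V)
D = 4/2393 (D = 4/(-2 + (1791 - (-1011 + 407))) = 4/(-2 + (1791 - 1*(-604))) = 4/(-2 + (1791 + 604)) = 4/(-2 + 2395) = 4/2393 ≈ 0.0016715)
sqrt(w(32) + D) = sqrt((-50 + 32) + 4/2393) = sqrt(-18 + 4/2393) = sqrt(-43070/2393) = I*sqrt(103066510)/2393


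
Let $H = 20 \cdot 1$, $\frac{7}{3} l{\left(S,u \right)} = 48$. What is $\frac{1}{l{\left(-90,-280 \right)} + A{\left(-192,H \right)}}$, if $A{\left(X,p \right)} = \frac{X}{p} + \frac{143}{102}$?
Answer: $\frac{3570}{44173} \approx 0.080819$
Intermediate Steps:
$l{\left(S,u \right)} = \frac{144}{7}$ ($l{\left(S,u \right)} = \frac{3}{7} \cdot 48 = \frac{144}{7}$)
$H = 20$
$A{\left(X,p \right)} = \frac{143}{102} + \frac{X}{p}$ ($A{\left(X,p \right)} = \frac{X}{p} + 143 \cdot \frac{1}{102} = \frac{X}{p} + \frac{143}{102} = \frac{143}{102} + \frac{X}{p}$)
$\frac{1}{l{\left(-90,-280 \right)} + A{\left(-192,H \right)}} = \frac{1}{\frac{144}{7} + \left(\frac{143}{102} - \frac{192}{20}\right)} = \frac{1}{\frac{144}{7} + \left(\frac{143}{102} - \frac{48}{5}\right)} = \frac{1}{\frac{144}{7} - \frac{4181}{510}} = \frac{1}{\frac{44173}{3570}} = \frac{3570}{44173}$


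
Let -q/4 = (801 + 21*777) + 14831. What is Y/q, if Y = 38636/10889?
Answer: -13/468227 ≈ -2.7764e-5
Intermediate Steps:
q = -127796 (q = -4*((801 + 21*777) + 14831) = -4*((801 + 16317) + 14831) = -4*(17118 + 14831) = -4*31949 = -127796)
Y = 38636/10889 (Y = 38636*(1/10889) = 38636/10889 ≈ 3.5482)
Y/q = (38636/10889)/(-127796) = (38636/10889)*(-1/127796) = -13/468227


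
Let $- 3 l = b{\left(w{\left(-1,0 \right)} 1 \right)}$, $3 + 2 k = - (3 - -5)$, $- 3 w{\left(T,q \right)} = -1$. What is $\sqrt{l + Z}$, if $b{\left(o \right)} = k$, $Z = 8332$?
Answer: $\frac{\sqrt{300018}}{6} \approx 91.29$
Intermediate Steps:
$w{\left(T,q \right)} = \frac{1}{3}$ ($w{\left(T,q \right)} = \left(- \frac{1}{3}\right) \left(-1\right) = \frac{1}{3}$)
$k = - \frac{11}{2}$ ($k = - \frac{3}{2} + \frac{\left(-1\right) \left(3 - -5\right)}{2} = - \frac{3}{2} + \frac{\left(-1\right) \left(3 + 5\right)}{2} = - \frac{3}{2} + \frac{\left(-1\right) 8}{2} = - \frac{3}{2} + \frac{1}{2} \left(-8\right) = - \frac{3}{2} - 4 = - \frac{11}{2} \approx -5.5$)
$b{\left(o \right)} = - \frac{11}{2}$
$l = \frac{11}{6}$ ($l = \left(- \frac{1}{3}\right) \left(- \frac{11}{2}\right) = \frac{11}{6} \approx 1.8333$)
$\sqrt{l + Z} = \sqrt{\frac{11}{6} + 8332} = \sqrt{\frac{50003}{6}} = \frac{\sqrt{300018}}{6}$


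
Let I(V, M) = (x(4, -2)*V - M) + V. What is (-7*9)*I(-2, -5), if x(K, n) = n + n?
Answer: -693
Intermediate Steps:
x(K, n) = 2*n
I(V, M) = -M - 3*V (I(V, M) = ((2*(-2))*V - M) + V = (-4*V - M) + V = (-M - 4*V) + V = -M - 3*V)
(-7*9)*I(-2, -5) = (-7*9)*(-1*(-5) - 3*(-2)) = -63*(5 + 6) = -63*11 = -693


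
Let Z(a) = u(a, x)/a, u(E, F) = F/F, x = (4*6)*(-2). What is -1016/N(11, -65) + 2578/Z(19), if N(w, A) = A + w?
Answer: 1323022/27 ≈ 49001.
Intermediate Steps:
x = -48 (x = 24*(-2) = -48)
u(E, F) = 1
Z(a) = 1/a
-1016/N(11, -65) + 2578/Z(19) = -1016/(-65 + 11) + 2578/(1/19) = -1016/(-54) + 2578/(1/19) = -1016*(-1/54) + 2578*19 = 508/27 + 48982 = 1323022/27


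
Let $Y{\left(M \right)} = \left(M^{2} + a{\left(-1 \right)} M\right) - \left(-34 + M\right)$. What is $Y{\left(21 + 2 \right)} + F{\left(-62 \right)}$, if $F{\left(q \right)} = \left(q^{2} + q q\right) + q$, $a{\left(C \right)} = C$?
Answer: $8143$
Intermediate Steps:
$F{\left(q \right)} = q + 2 q^{2}$ ($F{\left(q \right)} = \left(q^{2} + q^{2}\right) + q = 2 q^{2} + q = q + 2 q^{2}$)
$Y{\left(M \right)} = 34 + M^{2} - 2 M$ ($Y{\left(M \right)} = \left(M^{2} - M\right) - \left(-34 + M\right) = 34 + M^{2} - 2 M$)
$Y{\left(21 + 2 \right)} + F{\left(-62 \right)} = \left(34 + \left(21 + 2\right)^{2} - 2 \left(21 + 2\right)\right) - 62 \left(1 + 2 \left(-62\right)\right) = \left(34 + 23^{2} - 46\right) - 62 \left(1 - 124\right) = \left(34 + 529 - 46\right) - -7626 = 517 + 7626 = 8143$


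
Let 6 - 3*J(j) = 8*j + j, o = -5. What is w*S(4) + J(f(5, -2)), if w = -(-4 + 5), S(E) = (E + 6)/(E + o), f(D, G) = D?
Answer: -3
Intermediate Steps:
J(j) = 2 - 3*j (J(j) = 2 - (8*j + j)/3 = 2 - 3*j)
S(E) = (6 + E)/(-5 + E) (S(E) = (E + 6)/(E - 5) = (6 + E)/(-5 + E))
w = -1 (w = -1*1 = -1)
w*S(4) + J(f(5, -2)) = -(6 + 4)/(-5 + 4) + (2 - 3*5) = -10/(-1) + (2 - 15) = -(-1)*10 - 13 = -1*(-10) - 13 = 10 - 13 = -3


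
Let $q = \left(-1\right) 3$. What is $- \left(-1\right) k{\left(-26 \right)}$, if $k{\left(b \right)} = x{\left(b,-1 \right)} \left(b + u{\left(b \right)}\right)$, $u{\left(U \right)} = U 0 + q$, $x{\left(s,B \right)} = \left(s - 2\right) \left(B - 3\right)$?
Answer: $-3248$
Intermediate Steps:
$q = -3$
$x{\left(s,B \right)} = \left(-3 + B\right) \left(-2 + s\right)$ ($x{\left(s,B \right)} = \left(-2 + s\right) \left(-3 + B\right) = \left(-3 + B\right) \left(-2 + s\right)$)
$u{\left(U \right)} = -3$ ($u{\left(U \right)} = U 0 - 3 = 0 - 3 = -3$)
$k{\left(b \right)} = \left(-3 + b\right) \left(8 - 4 b\right)$ ($k{\left(b \right)} = \left(6 - 3 b - -2 - b\right) \left(b - 3\right) = \left(6 - 3 b + 2 - b\right) \left(-3 + b\right) = \left(8 - 4 b\right) \left(-3 + b\right) = \left(-3 + b\right) \left(8 - 4 b\right)$)
$- \left(-1\right) k{\left(-26 \right)} = - \left(-1\right) \left(- 4 \left(-3 - 26\right) \left(-2 - 26\right)\right) = - \left(-1\right) \left(\left(-4\right) \left(-29\right) \left(-28\right)\right) = - \left(-1\right) \left(-3248\right) = \left(-1\right) 3248 = -3248$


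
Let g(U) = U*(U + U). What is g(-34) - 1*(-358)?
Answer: 2670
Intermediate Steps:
g(U) = 2*U² (g(U) = U*(2*U) = 2*U²)
g(-34) - 1*(-358) = 2*(-34)² - 1*(-358) = 2*1156 + 358 = 2312 + 358 = 2670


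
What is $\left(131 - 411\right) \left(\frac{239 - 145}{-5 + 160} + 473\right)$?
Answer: $- \frac{4110904}{31} \approx -1.3261 \cdot 10^{5}$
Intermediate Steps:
$\left(131 - 411\right) \left(\frac{239 - 145}{-5 + 160} + 473\right) = - 280 \left(\frac{94}{155} + 473\right) = \left(-280\right) \frac{73409}{155} = - \frac{4110904}{31}$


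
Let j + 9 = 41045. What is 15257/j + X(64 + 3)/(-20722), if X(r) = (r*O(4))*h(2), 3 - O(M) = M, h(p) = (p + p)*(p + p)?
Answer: 180073073/425173996 ≈ 0.42353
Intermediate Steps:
j = 41036 (j = -9 + 41045 = 41036)
h(p) = 4*p² (h(p) = (2*p)*(2*p) = 4*p²)
O(M) = 3 - M
X(r) = -16*r (X(r) = (r*(3 - 1*4))*(4*2²) = (r*(3 - 4))*(4*4) = (r*(-1))*16 = -r*16 = -16*r)
15257/j + X(64 + 3)/(-20722) = 15257/41036 - 16*(64 + 3)/(-20722) = 15257*(1/41036) - 16*67*(-1/20722) = 15257/41036 - 1072*(-1/20722) = 15257/41036 + 536/10361 = 180073073/425173996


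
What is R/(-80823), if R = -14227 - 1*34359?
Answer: 48586/80823 ≈ 0.60114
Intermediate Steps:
R = -48586 (R = -14227 - 34359 = -48586)
R/(-80823) = -48586/(-80823) = -48586*(-1/80823) = 48586/80823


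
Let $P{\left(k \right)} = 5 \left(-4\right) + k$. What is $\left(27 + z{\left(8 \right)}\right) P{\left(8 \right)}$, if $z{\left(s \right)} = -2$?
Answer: $-300$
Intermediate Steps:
$P{\left(k \right)} = -20 + k$
$\left(27 + z{\left(8 \right)}\right) P{\left(8 \right)} = \left(27 - 2\right) \left(-20 + 8\right) = 25 \left(-12\right) = -300$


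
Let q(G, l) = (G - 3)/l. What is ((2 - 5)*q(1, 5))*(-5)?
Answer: -6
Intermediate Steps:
q(G, l) = (-3 + G)/l
((2 - 5)*q(1, 5))*(-5) = ((2 - 5)*((-3 + 1)/5))*(-5) = -3*(-2)/5*(-5) = -3*(-⅖)*(-5) = (6/5)*(-5) = -6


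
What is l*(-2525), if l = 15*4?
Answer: -151500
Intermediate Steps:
l = 60
l*(-2525) = 60*(-2525) = -151500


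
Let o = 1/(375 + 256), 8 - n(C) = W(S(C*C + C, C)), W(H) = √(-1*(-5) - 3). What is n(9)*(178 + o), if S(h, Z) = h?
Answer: 898552/631 - 112319*√2/631 ≈ 1172.3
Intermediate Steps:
W(H) = √2 (W(H) = √(5 - 3) = √2)
n(C) = 8 - √2
o = 1/631 ≈ 0.0015848
n(9)*(178 + o) = (8 - √2)*(178 + 1/631) = (8 - √2)*(112319/631) = 898552/631 - 112319*√2/631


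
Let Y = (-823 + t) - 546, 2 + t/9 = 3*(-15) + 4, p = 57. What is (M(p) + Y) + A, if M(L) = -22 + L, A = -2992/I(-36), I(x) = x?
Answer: -14741/9 ≈ -1637.9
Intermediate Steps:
t = -387 (t = -18 + 9*(3*(-15) + 4) = -18 + 9*(-45 + 4) = -18 + 9*(-41) = -18 - 369 = -387)
A = 748/9 (A = -2992/(-36) = -2992*(-1/36) = 748/9 ≈ 83.111)
Y = -1756 (Y = (-823 - 387) - 546 = -1210 - 546 = -1756)
(M(p) + Y) + A = ((-22 + 57) - 1756) + 748/9 = (35 - 1756) + 748/9 = -1721 + 748/9 = -14741/9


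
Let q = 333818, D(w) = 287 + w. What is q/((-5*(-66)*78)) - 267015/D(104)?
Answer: -3371221631/5032170 ≈ -669.93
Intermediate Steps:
q/((-5*(-66)*78)) - 267015/D(104) = 333818/((-5*(-66)*78)) - 267015/(287 + 104) = 333818/((330*78)) - 267015/391 = 333818/25740 - 267015*1/391 = 333818*(1/25740) - 267015/391 = 166909/12870 - 267015/391 = -3371221631/5032170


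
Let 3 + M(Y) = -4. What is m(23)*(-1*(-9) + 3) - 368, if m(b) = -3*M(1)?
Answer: -116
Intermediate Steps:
M(Y) = -7 (M(Y) = -3 - 4 = -7)
m(b) = 21 (m(b) = -3*(-7) = 21)
m(23)*(-1*(-9) + 3) - 368 = 21*(-1*(-9) + 3) - 368 = 21*(9 + 3) - 368 = 21*12 - 368 = 252 - 368 = -116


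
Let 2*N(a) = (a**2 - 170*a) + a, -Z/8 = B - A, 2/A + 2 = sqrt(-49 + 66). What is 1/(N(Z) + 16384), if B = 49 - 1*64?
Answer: 3741/50670164 - 329*sqrt(17)/1292089182 ≈ 7.2781e-5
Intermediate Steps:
A = 2/(-2 + sqrt(17)) (A = 2/(-2 + sqrt(-49 + 66)) = 2/(-2 + sqrt(17)) ≈ 0.94202)
B = -15 (B = 49 - 64 = -15)
Z = 1592/13 + 16*sqrt(17)/13 (Z = -8*(-15 - (4/13 + 2*sqrt(17)/13)) = -8*(-15 + (-4/13 - 2*sqrt(17)/13)) = -8*(-199/13 - 2*sqrt(17)/13) = 1592/13 + 16*sqrt(17)/13 ≈ 127.54)
N(a) = a**2/2 - 169*a/2 (N(a) = ((a**2 - 170*a) + a)/2 = (a**2 - 169*a)/2 = a**2/2 - 169*a/2)
1/(N(Z) + 16384) = 1/((1592/13 + 16*sqrt(17)/13)*(-169 + (1592/13 + 16*sqrt(17)/13))/2 + 16384) = 1/((1592/13 + 16*sqrt(17)/13)*(-605/13 + 16*sqrt(17)/13)/2 + 16384) = 1/((-605/13 + 16*sqrt(17)/13)*(1592/13 + 16*sqrt(17)/13)/2 + 16384) = 1/(16384 + (-605/13 + 16*sqrt(17)/13)*(1592/13 + 16*sqrt(17)/13)/2)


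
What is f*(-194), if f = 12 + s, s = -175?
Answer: 31622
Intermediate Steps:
f = -163 (f = 12 - 175 = -163)
f*(-194) = -163*(-194) = 31622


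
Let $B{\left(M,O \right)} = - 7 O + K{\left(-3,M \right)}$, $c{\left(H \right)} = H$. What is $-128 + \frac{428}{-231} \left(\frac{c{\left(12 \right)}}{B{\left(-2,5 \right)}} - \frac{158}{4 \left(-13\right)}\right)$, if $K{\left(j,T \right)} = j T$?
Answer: $- \frac{11570642}{87087} \approx -132.86$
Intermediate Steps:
$K{\left(j,T \right)} = T j$
$B{\left(M,O \right)} = - 7 O - 3 M$ ($B{\left(M,O \right)} = - 7 O + M \left(-3\right) = - 7 O - 3 M$)
$-128 + \frac{428}{-231} \left(\frac{c{\left(12 \right)}}{B{\left(-2,5 \right)}} - \frac{158}{4 \left(-13\right)}\right) = -128 + \frac{428}{-231} \left(\frac{12}{\left(-7\right) 5 - -6} - \frac{158}{4 \left(-13\right)}\right) = -128 + 428 \left(- \frac{1}{231}\right) \left(\frac{12}{-35 + 6} - \frac{158}{-52}\right) = -128 - \frac{428 \left(\frac{12}{-29} - - \frac{79}{26}\right)}{231} = -128 - \frac{428 \left(12 \left(- \frac{1}{29}\right) + \frac{79}{26}\right)}{231} = -128 - \frac{428 \left(- \frac{12}{29} + \frac{79}{26}\right)}{231} = -128 - \frac{423506}{87087} = - \frac{11570642}{87087}$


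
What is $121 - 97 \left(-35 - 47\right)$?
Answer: $8075$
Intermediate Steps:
$121 - 97 \left(-35 - 47\right) = 121 - -7954 = 121 + 7954 = 8075$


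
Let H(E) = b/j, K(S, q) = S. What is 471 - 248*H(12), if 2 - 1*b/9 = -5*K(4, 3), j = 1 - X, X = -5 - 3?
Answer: -4985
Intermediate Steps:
X = -8
j = 9 (j = 1 - 1*(-8) = 1 + 8 = 9)
b = 198 (b = 18 - (-45)*4 = 18 - 9*(-20) = 18 + 180 = 198)
H(E) = 22 (H(E) = 198/9 = 198*(⅑) = 22)
471 - 248*H(12) = 471 - 248*22 = 471 - 5456 = -4985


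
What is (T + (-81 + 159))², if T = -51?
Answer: 729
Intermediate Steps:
(T + (-81 + 159))² = (-51 + (-81 + 159))² = (-51 + 78)² = 27² = 729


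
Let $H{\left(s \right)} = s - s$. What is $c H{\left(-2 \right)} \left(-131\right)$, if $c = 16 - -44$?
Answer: $0$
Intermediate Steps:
$c = 60$ ($c = 16 + 44 = 60$)
$H{\left(s \right)} = 0$
$c H{\left(-2 \right)} \left(-131\right) = 60 \cdot 0 \left(-131\right) = 0 \left(-131\right) = 0$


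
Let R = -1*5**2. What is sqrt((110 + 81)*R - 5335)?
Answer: I*sqrt(10110) ≈ 100.55*I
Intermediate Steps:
R = -25 (R = -1*25 = -25)
sqrt((110 + 81)*R - 5335) = sqrt((110 + 81)*(-25) - 5335) = sqrt(191*(-25) - 5335) = sqrt(-4775 - 5335) = sqrt(-10110) = I*sqrt(10110)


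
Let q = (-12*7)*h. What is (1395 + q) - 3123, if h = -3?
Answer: -1476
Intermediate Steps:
q = 252 (q = -12*7*(-3) = -84*(-3) = 252)
(1395 + q) - 3123 = (1395 + 252) - 3123 = 1647 - 3123 = -1476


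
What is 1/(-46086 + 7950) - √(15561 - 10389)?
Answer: -1/38136 - 2*√1293 ≈ -71.917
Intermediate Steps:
1/(-46086 + 7950) - √(15561 - 10389) = 1/(-38136) - √5172 = -1/38136 - 2*√1293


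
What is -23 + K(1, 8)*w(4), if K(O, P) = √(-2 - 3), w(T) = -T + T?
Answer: -23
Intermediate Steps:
w(T) = 0
K(O, P) = I*√5 (K(O, P) = √(-5) = I*√5)
-23 + K(1, 8)*w(4) = -23 + (I*√5)*0 = -23 + 0 = -23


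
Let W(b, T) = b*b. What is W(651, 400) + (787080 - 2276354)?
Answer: -1065473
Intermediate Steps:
W(b, T) = b²
W(651, 400) + (787080 - 2276354) = 651² + (787080 - 2276354) = 423801 - 1489274 = -1065473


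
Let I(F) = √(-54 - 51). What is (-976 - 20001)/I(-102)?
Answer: 20977*I*√105/105 ≈ 2047.1*I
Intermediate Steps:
I(F) = I*√105 (I(F) = √(-105) = I*√105)
(-976 - 20001)/I(-102) = (-976 - 20001)/((I*√105)) = -(-20977)*I*√105/105 = 20977*I*√105/105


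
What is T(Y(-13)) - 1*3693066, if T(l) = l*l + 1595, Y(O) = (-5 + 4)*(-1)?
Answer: -3691470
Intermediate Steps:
Y(O) = 1 (Y(O) = -1*(-1) = 1)
T(l) = 1595 + l² (T(l) = l² + 1595 = 1595 + l²)
T(Y(-13)) - 1*3693066 = (1595 + 1²) - 1*3693066 = (1595 + 1) - 3693066 = 1596 - 3693066 = -3691470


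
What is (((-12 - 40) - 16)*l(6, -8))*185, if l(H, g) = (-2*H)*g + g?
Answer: -1107040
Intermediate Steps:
l(H, g) = g - 2*H*g (l(H, g) = -2*H*g + g = g - 2*H*g)
(((-12 - 40) - 16)*l(6, -8))*185 = (((-12 - 40) - 16)*(-8*(1 - 2*6)))*185 = ((-52 - 16)*(-8*(1 - 12)))*185 = -(-544)*(-11)*185 = -68*88*185 = -5984*185 = -1107040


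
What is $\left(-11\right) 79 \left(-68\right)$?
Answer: $59092$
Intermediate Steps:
$\left(-11\right) 79 \left(-68\right) = \left(-869\right) \left(-68\right) = 59092$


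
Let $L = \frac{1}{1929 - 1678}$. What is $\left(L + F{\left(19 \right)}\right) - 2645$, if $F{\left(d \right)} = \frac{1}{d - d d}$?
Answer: $- \frac{227051999}{85842} \approx -2645.0$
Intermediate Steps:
$L = \frac{1}{251} \approx 0.0039841$
$F{\left(d \right)} = \frac{1}{d - d^{2}}$
$\left(L + F{\left(19 \right)}\right) - 2645 = \left(\frac{1}{251} - \frac{1}{19 \left(-1 + 19\right)}\right) - 2645 = \left(\frac{1}{251} - \frac{1}{19 \cdot 18}\right) - 2645 = \left(\frac{1}{251} - \frac{1}{19} \cdot \frac{1}{18}\right) - 2645 = \left(\frac{1}{251} - \frac{1}{342}\right) - 2645 = \frac{91}{85842} - 2645 = - \frac{227051999}{85842}$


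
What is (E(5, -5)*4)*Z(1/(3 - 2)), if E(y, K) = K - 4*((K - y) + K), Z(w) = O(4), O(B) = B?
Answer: 880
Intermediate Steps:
Z(w) = 4
E(y, K) = -7*K + 4*y (E(y, K) = K - 4*(-y + 2*K) = K + (-8*K + 4*y) = -7*K + 4*y)
(E(5, -5)*4)*Z(1/(3 - 2)) = ((-7*(-5) + 4*5)*4)*4 = ((35 + 20)*4)*4 = (55*4)*4 = 220*4 = 880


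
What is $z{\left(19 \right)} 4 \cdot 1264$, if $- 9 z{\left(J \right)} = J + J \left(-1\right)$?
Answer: $0$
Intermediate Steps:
$z{\left(J \right)} = 0$ ($z{\left(J \right)} = - \frac{J + J \left(-1\right)}{9} = - \frac{J - J}{9} = \left(- \frac{1}{9}\right) 0 = 0$)
$z{\left(19 \right)} 4 \cdot 1264 = 0 \cdot 4 \cdot 1264 = 0 \cdot 1264 = 0$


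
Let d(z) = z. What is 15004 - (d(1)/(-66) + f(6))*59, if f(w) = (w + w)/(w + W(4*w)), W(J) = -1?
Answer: 4904887/330 ≈ 14863.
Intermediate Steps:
f(w) = 2*w/(-1 + w) (f(w) = (w + w)/(w - 1) = (2*w)/(-1 + w) = 2*w/(-1 + w))
15004 - (d(1)/(-66) + f(6))*59 = 15004 - (1/(-66) + 2*6/(-1 + 6))*59 = 15004 - (1*(-1/66) + 2*6/5)*59 = 15004 - (-1/66 + 2*6*(⅕))*59 = 15004 - (-1/66 + 12/5)*59 = 15004 - 787*59/330 = 15004 - 1*46433/330 = 15004 - 46433/330 = 4904887/330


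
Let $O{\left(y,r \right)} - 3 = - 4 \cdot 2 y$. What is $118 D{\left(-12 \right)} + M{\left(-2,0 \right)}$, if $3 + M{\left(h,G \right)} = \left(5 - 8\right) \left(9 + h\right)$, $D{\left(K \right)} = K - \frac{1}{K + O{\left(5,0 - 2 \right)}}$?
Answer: $- \frac{70442}{49} \approx -1437.6$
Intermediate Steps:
$O{\left(y,r \right)} = 3 - 8 y$ ($O{\left(y,r \right)} = 3 - 4 \cdot 2 y = 3 - 8 y$)
$D{\left(K \right)} = K - \frac{1}{-37 + K}$ ($D{\left(K \right)} = K - \frac{1}{K + \left(3 - 40\right)} = K - \frac{1}{K - 37} = K - \frac{1}{-37 + K}$)
$M{\left(h,G \right)} = -30 - 3 h$ ($M{\left(h,G \right)} = -3 + \left(5 - 8\right) \left(9 + h\right) = -3 - 3 \left(9 + h\right) = -3 - \left(27 + 3 h\right) = -30 - 3 h$)
$118 D{\left(-12 \right)} + M{\left(-2,0 \right)} = 118 \frac{-1 + \left(-12\right)^{2} - -444}{-37 - 12} - 24 = 118 \frac{-1 + 144 + 444}{-49} + \left(-30 + 6\right) = 118 \left(\left(- \frac{1}{49}\right) 587\right) - 24 = 118 \left(- \frac{587}{49}\right) - 24 = - \frac{69266}{49} - 24 = - \frac{70442}{49}$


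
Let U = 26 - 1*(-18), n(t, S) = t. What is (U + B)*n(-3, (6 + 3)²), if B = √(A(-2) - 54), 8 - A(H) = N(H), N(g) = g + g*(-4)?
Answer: -132 - 6*I*√13 ≈ -132.0 - 21.633*I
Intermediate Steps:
N(g) = -3*g (N(g) = g - 4*g = -3*g)
A(H) = 8 + 3*H (A(H) = 8 - (-3)*H = 8 + 3*H)
U = 44 (U = 26 + 18 = 44)
B = 2*I*√13 (B = √((8 + 3*(-2)) - 54) = √((8 - 6) - 54) = √(2 - 54) = √(-52) = 2*I*√13 ≈ 7.2111*I)
(U + B)*n(-3, (6 + 3)²) = (44 + 2*I*√13)*(-3) = -132 - 6*I*√13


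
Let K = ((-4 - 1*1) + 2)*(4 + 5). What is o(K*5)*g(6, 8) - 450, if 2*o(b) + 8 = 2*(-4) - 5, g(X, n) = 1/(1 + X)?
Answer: -903/2 ≈ -451.50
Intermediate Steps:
K = -27 (K = ((-4 - 1) + 2)*9 = (-5 + 2)*9 = -3*9 = -27)
o(b) = -21/2 (o(b) = -4 + (2*(-4) - 5)/2 = -4 + (-8 - 5)/2 = -4 + (½)*(-13) = -4 - 13/2 = -21/2)
o(K*5)*g(6, 8) - 450 = -21/(2*(1 + 6)) - 450 = -21/2/7 - 450 = -21/2*⅐ - 450 = -3/2 - 450 = -903/2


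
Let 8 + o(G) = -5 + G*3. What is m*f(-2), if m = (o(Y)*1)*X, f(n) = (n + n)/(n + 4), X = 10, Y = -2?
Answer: 380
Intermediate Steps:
o(G) = -13 + 3*G (o(G) = -8 + (-5 + G*3) = -8 + (-5 + 3*G) = -13 + 3*G)
f(n) = 2*n/(4 + n) (f(n) = (2*n)/(4 + n) = 2*n/(4 + n))
m = -190 (m = ((-13 + 3*(-2))*1)*10 = ((-13 - 6)*1)*10 = -19*1*10 = -19*10 = -190)
m*f(-2) = -380*(-2)/(4 - 2) = -380*(-2)/2 = -190*(-2) = 380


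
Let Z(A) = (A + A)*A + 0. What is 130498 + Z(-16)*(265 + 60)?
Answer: 296898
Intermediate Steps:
Z(A) = 2*A**2 (Z(A) = (2*A)*A + 0 = 2*A**2 + 0 = 2*A**2)
130498 + Z(-16)*(265 + 60) = 130498 + (2*(-16)**2)*(265 + 60) = 130498 + (2*256)*325 = 130498 + 512*325 = 130498 + 166400 = 296898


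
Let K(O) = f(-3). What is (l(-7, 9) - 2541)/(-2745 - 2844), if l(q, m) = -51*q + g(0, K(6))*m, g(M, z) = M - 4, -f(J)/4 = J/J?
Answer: 740/1863 ≈ 0.39721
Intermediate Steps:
f(J) = -4 (f(J) = -4*J/J = -4*1 = -4)
K(O) = -4
g(M, z) = -4 + M
l(q, m) = -51*q - 4*m (l(q, m) = -51*q + (-4 + 0)*m = -51*q - 4*m)
(l(-7, 9) - 2541)/(-2745 - 2844) = ((-51*(-7) - 4*9) - 2541)/(-2745 - 2844) = ((357 - 36) - 2541)/(-5589) = (321 - 2541)*(-1/5589) = -2220*(-1/5589) = 740/1863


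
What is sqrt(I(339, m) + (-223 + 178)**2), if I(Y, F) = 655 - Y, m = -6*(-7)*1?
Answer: sqrt(2341) ≈ 48.384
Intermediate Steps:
m = 42 (m = 42*1 = 42)
sqrt(I(339, m) + (-223 + 178)**2) = sqrt((655 - 1*339) + (-223 + 178)**2) = sqrt((655 - 339) + (-45)**2) = sqrt(316 + 2025) = sqrt(2341)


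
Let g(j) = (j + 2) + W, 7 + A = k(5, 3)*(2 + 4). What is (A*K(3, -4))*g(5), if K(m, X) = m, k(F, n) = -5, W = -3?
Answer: -444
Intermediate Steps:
A = -37 (A = -7 - 5*(2 + 4) = -7 - 5*6 = -7 - 30 = -37)
g(j) = -1 + j (g(j) = (j + 2) - 3 = (2 + j) - 3 = -1 + j)
(A*K(3, -4))*g(5) = (-37*3)*(-1 + 5) = -111*4 = -444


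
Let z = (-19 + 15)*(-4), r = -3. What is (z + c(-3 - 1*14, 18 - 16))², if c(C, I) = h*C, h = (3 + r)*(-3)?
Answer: 256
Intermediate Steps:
z = 16 (z = -4*(-4) = 16)
h = 0 (h = (3 - 3)*(-3) = 0*(-3) = 0)
c(C, I) = 0 (c(C, I) = 0*C = 0)
(z + c(-3 - 1*14, 18 - 16))² = (16 + 0)² = 16² = 256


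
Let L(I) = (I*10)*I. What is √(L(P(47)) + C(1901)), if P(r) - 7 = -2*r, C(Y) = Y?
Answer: √77591 ≈ 278.55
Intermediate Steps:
P(r) = 7 - 2*r
L(I) = 10*I² (L(I) = (10*I)*I = 10*I²)
√(L(P(47)) + C(1901)) = √(10*(7 - 2*47)² + 1901) = √(10*(7 - 94)² + 1901) = √(10*(-87)² + 1901) = √(10*7569 + 1901) = √(75690 + 1901) = √77591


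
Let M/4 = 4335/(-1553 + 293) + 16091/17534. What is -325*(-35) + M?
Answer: 2092359284/184107 ≈ 11365.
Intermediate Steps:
M = -1857841/184107 (M = 4*(4335/(-1553 + 293) + 16091/17534) = 4*(4335/(-1260) + 16091*(1/17534)) = 4*(4335*(-1/1260) + 16091/17534) = 4*(-289/84 + 16091/17534) = 4*(-1857841/736428) = -1857841/184107 ≈ -10.091)
-325*(-35) + M = -325*(-35) - 1857841/184107 = 11375 - 1857841/184107 = 2092359284/184107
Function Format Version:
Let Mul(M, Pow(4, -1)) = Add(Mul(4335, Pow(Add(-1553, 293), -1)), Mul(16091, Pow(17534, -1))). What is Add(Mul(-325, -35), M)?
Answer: Rational(2092359284, 184107) ≈ 11365.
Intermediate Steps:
M = Rational(-1857841, 184107) (M = Mul(4, Add(Mul(4335, Pow(Add(-1553, 293), -1)), Mul(16091, Pow(17534, -1)))) = Mul(4, Add(Mul(4335, Pow(-1260, -1)), Mul(16091, Rational(1, 17534)))) = Mul(4, Add(Mul(4335, Rational(-1, 1260)), Rational(16091, 17534))) = Mul(4, Add(Rational(-289, 84), Rational(16091, 17534))) = Mul(4, Rational(-1857841, 736428)) = Rational(-1857841, 184107) ≈ -10.091)
Add(Mul(-325, -35), M) = Add(Mul(-325, -35), Rational(-1857841, 184107)) = Add(11375, Rational(-1857841, 184107)) = Rational(2092359284, 184107)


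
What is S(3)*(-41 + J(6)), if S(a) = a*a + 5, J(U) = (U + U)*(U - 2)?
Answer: 98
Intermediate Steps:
J(U) = 2*U*(-2 + U) (J(U) = (2*U)*(-2 + U) = 2*U*(-2 + U))
S(a) = 5 + a² (S(a) = a² + 5 = 5 + a²)
S(3)*(-41 + J(6)) = (5 + 3²)*(-41 + 2*6*(-2 + 6)) = (5 + 9)*(-41 + 2*6*4) = 14*(-41 + 48) = 14*7 = 98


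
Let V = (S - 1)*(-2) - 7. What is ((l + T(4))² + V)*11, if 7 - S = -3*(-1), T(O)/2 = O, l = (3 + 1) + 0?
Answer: 1441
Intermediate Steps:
l = 4 (l = 4 + 0 = 4)
T(O) = 2*O
S = 4 (S = 7 - (-3)*(-1) = 7 - 1*3 = 7 - 3 = 4)
V = -13 (V = (4 - 1)*(-2) - 7 = 3*(-2) - 7 = -6 - 7 = -13)
((l + T(4))² + V)*11 = ((4 + 2*4)² - 13)*11 = ((4 + 8)² - 13)*11 = (12² - 13)*11 = (144 - 13)*11 = 131*11 = 1441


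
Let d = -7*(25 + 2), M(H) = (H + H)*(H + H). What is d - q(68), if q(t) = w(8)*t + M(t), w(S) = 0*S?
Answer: -18685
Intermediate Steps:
M(H) = 4*H² (M(H) = (2*H)*(2*H) = 4*H²)
d = -189 (d = -7*27 = -189)
w(S) = 0
q(t) = 4*t² (q(t) = 0*t + 4*t² = 0 + 4*t² = 4*t²)
d - q(68) = -189 - 4*68² = -189 - 4*4624 = -189 - 1*18496 = -189 - 18496 = -18685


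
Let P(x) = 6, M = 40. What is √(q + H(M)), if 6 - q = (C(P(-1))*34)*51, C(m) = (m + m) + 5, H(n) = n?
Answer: 2*I*√7358 ≈ 171.56*I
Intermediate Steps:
C(m) = 5 + 2*m (C(m) = 2*m + 5 = 5 + 2*m)
q = -29472 (q = 6 - (5 + 2*6)*34*51 = 6 - (5 + 12)*34*51 = 6 - 17*34*51 = 6 - 578*51 = 6 - 1*29478 = 6 - 29478 = -29472)
√(q + H(M)) = √(-29472 + 40) = √(-29432) = 2*I*√7358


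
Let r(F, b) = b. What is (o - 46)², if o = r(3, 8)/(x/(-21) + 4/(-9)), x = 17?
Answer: 17123044/6241 ≈ 2743.6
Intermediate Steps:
o = -504/79 (o = 8/(17/(-21) + 4/(-9)) = 8/(17*(-1/21) + 4*(-⅑)) = 8/(-17/21 - 4/9) = 8/(-79/63) = 8*(-63/79) = -504/79 ≈ -6.3797)
(o - 46)² = (-504/79 - 46)² = (-4138/79)² = 17123044/6241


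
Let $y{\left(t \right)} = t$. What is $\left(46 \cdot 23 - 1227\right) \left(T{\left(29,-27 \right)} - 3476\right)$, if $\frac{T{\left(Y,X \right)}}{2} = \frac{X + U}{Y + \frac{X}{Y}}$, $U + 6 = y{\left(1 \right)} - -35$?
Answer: $\frac{239075005}{407} \approx 5.8741 \cdot 10^{5}$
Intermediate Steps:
$U = 30$ ($U = -6 + \left(1 - -35\right) = -6 + \left(1 + 35\right) = -6 + 36 = 30$)
$T{\left(Y,X \right)} = \frac{2 \left(30 + X\right)}{Y + \frac{X}{Y}}$ ($T{\left(Y,X \right)} = 2 \frac{X + 30}{Y + \frac{X}{Y}} = 2 \frac{30 + X}{Y + \frac{X}{Y}} = \frac{2 \left(30 + X\right)}{Y + \frac{X}{Y}}$)
$\left(46 \cdot 23 - 1227\right) \left(T{\left(29,-27 \right)} - 3476\right) = \left(46 \cdot 23 - 1227\right) \left(2 \cdot 29 \frac{1}{-27 + 29^{2}} \left(30 - 27\right) - 3476\right) = \left(1058 - 1227\right) \left(2 \cdot 29 \frac{1}{-27 + 841} \cdot 3 - 3476\right) = - 169 \left(2 \cdot 29 \cdot \frac{1}{814} \cdot 3 - 3476\right) = - 169 \left(\frac{87}{407} - 3476\right) = \left(-169\right) \left(- \frac{1414645}{407}\right) = \frac{239075005}{407}$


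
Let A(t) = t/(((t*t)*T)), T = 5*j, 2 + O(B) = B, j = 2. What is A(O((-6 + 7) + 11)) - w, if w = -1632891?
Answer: 163289101/100 ≈ 1.6329e+6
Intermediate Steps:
O(B) = -2 + B
T = 10 (T = 5*2 = 10)
A(t) = 1/(10*t) (A(t) = t/(((t*t)*10)) = t/((t²*10)) = t/((10*t²)) = t*(1/(10*t²)) = 1/(10*t))
A(O((-6 + 7) + 11)) - w = 1/(10*(-2 + ((-6 + 7) + 11))) - 1*(-1632891) = 1/(10*(-2 + (1 + 11))) + 1632891 = 1/(10*(-2 + 12)) + 1632891 = (⅒)/10 + 1632891 = (⅒)*(⅒) + 1632891 = 1/100 + 1632891 = 163289101/100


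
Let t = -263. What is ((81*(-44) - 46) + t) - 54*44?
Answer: -6249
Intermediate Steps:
((81*(-44) - 46) + t) - 54*44 = ((81*(-44) - 46) - 263) - 54*44 = ((-3564 - 46) - 263) - 2376 = (-3610 - 263) - 2376 = -3873 - 2376 = -6249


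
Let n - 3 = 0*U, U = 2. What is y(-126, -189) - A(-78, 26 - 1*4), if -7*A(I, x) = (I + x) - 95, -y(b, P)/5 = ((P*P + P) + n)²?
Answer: -44195768026/7 ≈ -6.3137e+9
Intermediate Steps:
n = 3 (n = 3 + 0*2 = 3 + 0 = 3)
y(b, P) = -5*(3 + P + P²)² (y(b, P) = -5*((P*P + P) + 3)² = -5*((P² + P) + 3)² = -5*((P + P²) + 3)² = -5*(3 + P + P²)²)
A(I, x) = 95/7 - I/7 - x/7 (A(I, x) = -((I + x) - 95)/7 = -(-95 + I + x)/7 = 95/7 - I/7 - x/7)
y(-126, -189) - A(-78, 26 - 1*4) = -5*(3 - 189 + (-189)²)² - (95/7 - ⅐*(-78) - (26 - 1*4)/7) = -5*(3 - 189 + 35721)² - (95/7 + 78/7 - (26 - 4)/7) = -5*35535² - (95/7 + 78/7 - ⅐*22) = -5*1262736225 - (95/7 + 78/7 - 22/7) = -6313681125 - 1*151/7 = -6313681125 - 151/7 = -44195768026/7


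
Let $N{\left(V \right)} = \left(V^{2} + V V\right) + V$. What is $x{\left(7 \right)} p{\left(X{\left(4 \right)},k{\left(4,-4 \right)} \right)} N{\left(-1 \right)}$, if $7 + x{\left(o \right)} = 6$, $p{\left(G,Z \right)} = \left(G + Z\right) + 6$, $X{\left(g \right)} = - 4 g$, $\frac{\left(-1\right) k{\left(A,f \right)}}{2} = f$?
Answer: $2$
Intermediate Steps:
$k{\left(A,f \right)} = - 2 f$
$p{\left(G,Z \right)} = 6 + G + Z$
$N{\left(V \right)} = V + 2 V^{2}$ ($N{\left(V \right)} = \left(V^{2} + V^{2}\right) + V = 2 V^{2} + V = V + 2 V^{2}$)
$x{\left(o \right)} = -1$ ($x{\left(o \right)} = -7 + 6 = -1$)
$x{\left(7 \right)} p{\left(X{\left(4 \right)},k{\left(4,-4 \right)} \right)} N{\left(-1 \right)} = - (6 - 16 - -8) \left(- (1 + 2 \left(-1\right))\right) = - (6 - 16 + 8) \left(- (1 - 2)\right) = \left(-1\right) \left(-2\right) \left(\left(-1\right) \left(-1\right)\right) = 2 \cdot 1 = 2$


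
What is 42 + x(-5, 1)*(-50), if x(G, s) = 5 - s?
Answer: -158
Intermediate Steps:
42 + x(-5, 1)*(-50) = 42 + (5 - 1*1)*(-50) = 42 + (5 - 1)*(-50) = 42 + 4*(-50) = 42 - 200 = -158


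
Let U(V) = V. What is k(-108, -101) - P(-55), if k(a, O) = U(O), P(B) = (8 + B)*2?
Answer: -7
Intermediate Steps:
P(B) = 16 + 2*B
k(a, O) = O
k(-108, -101) - P(-55) = -101 - (16 + 2*(-55)) = -101 - (16 - 110) = -101 - 1*(-94) = -101 + 94 = -7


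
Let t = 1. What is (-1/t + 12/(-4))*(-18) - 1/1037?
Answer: 74663/1037 ≈ 71.999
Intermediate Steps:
(-1/t + 12/(-4))*(-18) - 1/1037 = (-1/1 + 12/(-4))*(-18) - 1/1037 = (-1*1 + 12*(-¼))*(-18) - 1*1/1037 = (-1 - 3)*(-18) - 1/1037 = -4*(-18) - 1/1037 = 72 - 1/1037 = 74663/1037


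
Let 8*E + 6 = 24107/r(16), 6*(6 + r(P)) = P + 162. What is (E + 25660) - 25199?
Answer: 333743/568 ≈ 587.58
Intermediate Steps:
r(P) = 21 + P/6 (r(P) = -6 + (P + 162)/6 = -6 + (162 + P)/6 = -6 + (27 + P/6) = 21 + P/6)
E = 71895/568 (E = -¾ + (24107/(21 + (⅙)*16))/8 = -¾ + (24107/(21 + 8/3))/8 = -¾ + (24107/(71/3))/8 = -¾ + (24107*(3/71))/8 = -¾ + (⅛)*(72321/71) = -¾ + 72321/568 = 71895/568 ≈ 126.58)
(E + 25660) - 25199 = (71895/568 + 25660) - 25199 = 14646775/568 - 25199 = 333743/568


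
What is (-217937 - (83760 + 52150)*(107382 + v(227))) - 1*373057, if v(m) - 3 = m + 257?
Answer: -14661066784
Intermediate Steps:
v(m) = 260 + m (v(m) = 3 + (m + 257) = 3 + (257 + m) = 260 + m)
(-217937 - (83760 + 52150)*(107382 + v(227))) - 1*373057 = (-217937 - (83760 + 52150)*(107382 + (260 + 227))) - 1*373057 = (-217937 - 135910*(107382 + 487)) - 373057 = (-217937 - 135910*107869) - 373057 = (-217937 - 1*14660475790) - 373057 = (-217937 - 14660475790) - 373057 = -14660693727 - 373057 = -14661066784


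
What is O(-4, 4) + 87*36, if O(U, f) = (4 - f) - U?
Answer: 3136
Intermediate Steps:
O(U, f) = 4 - U - f
O(-4, 4) + 87*36 = (4 - 1*(-4) - 1*4) + 87*36 = (4 + 4 - 4) + 3132 = 4 + 3132 = 3136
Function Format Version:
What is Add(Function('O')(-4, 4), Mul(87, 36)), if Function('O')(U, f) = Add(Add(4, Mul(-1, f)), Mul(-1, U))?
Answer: 3136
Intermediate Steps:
Function('O')(U, f) = Add(4, Mul(-1, U), Mul(-1, f))
Add(Function('O')(-4, 4), Mul(87, 36)) = Add(Add(4, Mul(-1, -4), Mul(-1, 4)), Mul(87, 36)) = Add(Add(4, 4, -4), 3132) = Add(4, 3132) = 3136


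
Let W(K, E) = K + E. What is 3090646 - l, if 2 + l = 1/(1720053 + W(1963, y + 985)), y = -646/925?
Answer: 4925798378489867/1593775279 ≈ 3.0906e+6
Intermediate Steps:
y = -646/925 (y = -646*1/925 = -646/925 ≈ -0.69838)
W(K, E) = E + K
l = -3187549633/1593775279 (l = -2 + 1/(1720053 + ((-646/925 + 985) + 1963)) = -2 + 1/(1720053 + (910479/925 + 1963)) = -2 + 1/(1720053 + 2726254/925) = -2 + 1/(1593775279/925) = -2 + 925/1593775279 = -3187549633/1593775279 ≈ -2.0000)
3090646 - l = 3090646 - 1*(-3187549633/1593775279) = 3090646 + 3187549633/1593775279 = 4925798378489867/1593775279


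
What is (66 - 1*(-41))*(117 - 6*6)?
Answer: 8667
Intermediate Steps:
(66 - 1*(-41))*(117 - 6*6) = (66 + 41)*(117 - 36) = 107*81 = 8667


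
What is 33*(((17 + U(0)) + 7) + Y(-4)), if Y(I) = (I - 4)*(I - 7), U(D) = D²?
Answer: 3696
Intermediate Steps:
Y(I) = (-7 + I)*(-4 + I) (Y(I) = (-4 + I)*(-7 + I) = (-7 + I)*(-4 + I))
33*(((17 + U(0)) + 7) + Y(-4)) = 33*(((17 + 0²) + 7) + (28 + (-4)² - 11*(-4))) = 33*(((17 + 0) + 7) + (28 + 16 + 44)) = 33*((17 + 7) + 88) = 33*(24 + 88) = 33*112 = 3696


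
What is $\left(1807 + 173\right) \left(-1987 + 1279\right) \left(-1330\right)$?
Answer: $1864447200$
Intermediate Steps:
$\left(1807 + 173\right) \left(-1987 + 1279\right) \left(-1330\right) = 1980 \left(-708\right) \left(-1330\right) = \left(-1401840\right) \left(-1330\right) = 1864447200$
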